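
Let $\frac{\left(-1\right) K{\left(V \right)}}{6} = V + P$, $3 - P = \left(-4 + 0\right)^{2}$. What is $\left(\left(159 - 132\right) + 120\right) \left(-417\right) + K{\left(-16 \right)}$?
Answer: $-61125$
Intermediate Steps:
$P = -13$ ($P = 3 - \left(-4 + 0\right)^{2} = 3 - \left(-4\right)^{2} = 3 - 16 = -13$)
$K{\left(V \right)} = 78 - 6 V$ ($K{\left(V \right)} = - 6 \left(V - 13\right) = - 6 \left(-13 + V\right) = 78 - 6 V$)
$\left(\left(159 - 132\right) + 120\right) \left(-417\right) + K{\left(-16 \right)} = \left(\left(159 - 132\right) + 120\right) \left(-417\right) + \left(78 - -96\right) = \left(27 + 120\right) \left(-417\right) + \left(78 + 96\right) = 147 \left(-417\right) + 174 = -61299 + 174 = -61125$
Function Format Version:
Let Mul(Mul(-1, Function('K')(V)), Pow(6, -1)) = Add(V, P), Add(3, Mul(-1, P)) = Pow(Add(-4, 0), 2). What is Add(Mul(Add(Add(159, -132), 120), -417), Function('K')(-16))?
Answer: -61125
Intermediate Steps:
P = -13 (P = Add(3, Mul(-1, Pow(Add(-4, 0), 2))) = Add(3, Mul(-1, Pow(-4, 2))) = Add(3, Mul(-1, 16)) = Add(3, -16) = -13)
Function('K')(V) = Add(78, Mul(-6, V)) (Function('K')(V) = Mul(-6, Add(V, -13)) = Mul(-6, Add(-13, V)) = Add(78, Mul(-6, V)))
Add(Mul(Add(Add(159, -132), 120), -417), Function('K')(-16)) = Add(Mul(Add(Add(159, -132), 120), -417), Add(78, Mul(-6, -16))) = Add(Mul(Add(27, 120), -417), Add(78, 96)) = Add(Mul(147, -417), 174) = Add(-61299, 174) = -61125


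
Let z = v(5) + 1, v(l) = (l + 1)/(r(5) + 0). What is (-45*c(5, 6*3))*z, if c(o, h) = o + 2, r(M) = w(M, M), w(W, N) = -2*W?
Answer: -126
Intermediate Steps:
r(M) = -2*M
v(l) = -1/10 - l/10 (v(l) = (l + 1)/(-2*5 + 0) = (1 + l)/(-10 + 0) = (1 + l)/(-10) = (1 + l)*(-1/10) = -1/10 - l/10)
z = 2/5 (z = (-1/10 - 1/10*5) + 1 = (-1/10 - 1/2) + 1 = -3/5 + 1 = 2/5 ≈ 0.40000)
c(o, h) = 2 + o
(-45*c(5, 6*3))*z = -45*(2 + 5)*(2/5) = -45*7*(2/5) = -315*2/5 = -126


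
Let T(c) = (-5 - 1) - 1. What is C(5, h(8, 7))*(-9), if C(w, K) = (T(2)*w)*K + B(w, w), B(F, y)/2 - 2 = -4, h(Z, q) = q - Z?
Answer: -279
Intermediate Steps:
T(c) = -7 (T(c) = -6 - 1 = -7)
B(F, y) = -4 (B(F, y) = 4 + 2*(-4) = 4 - 8 = -4)
C(w, K) = -4 - 7*K*w (C(w, K) = (-7*w)*K - 4 = -7*K*w - 4 = -4 - 7*K*w)
C(5, h(8, 7))*(-9) = (-4 - 7*(7 - 1*8)*5)*(-9) = (-4 - 7*(7 - 8)*5)*(-9) = (-4 - 7*(-1)*5)*(-9) = (-4 + 35)*(-9) = 31*(-9) = -279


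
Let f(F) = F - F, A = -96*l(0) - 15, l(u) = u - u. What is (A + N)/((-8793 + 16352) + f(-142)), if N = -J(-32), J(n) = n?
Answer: 17/7559 ≈ 0.0022490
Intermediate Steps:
l(u) = 0
N = 32 (N = -1*(-32) = 32)
A = -15 (A = -96*0 - 15 = 0 - 15 = -15)
f(F) = 0
(A + N)/((-8793 + 16352) + f(-142)) = (-15 + 32)/((-8793 + 16352) + 0) = 17/(7559 + 0) = 17/7559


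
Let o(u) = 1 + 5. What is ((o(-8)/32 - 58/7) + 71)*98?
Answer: 49315/8 ≈ 6164.4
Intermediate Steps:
o(u) = 6
((o(-8)/32 - 58/7) + 71)*98 = ((6/32 - 58/7) + 71)*98 = ((6*(1/32) - 58*1/7) + 71)*98 = ((3/16 - 58/7) + 71)*98 = (-907/112 + 71)*98 = (7045/112)*98 = 49315/8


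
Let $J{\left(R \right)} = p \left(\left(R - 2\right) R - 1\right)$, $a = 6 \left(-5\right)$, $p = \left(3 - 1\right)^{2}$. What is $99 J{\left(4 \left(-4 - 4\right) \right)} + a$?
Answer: $430422$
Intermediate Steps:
$p = 4$ ($p = 2^{2} = 4$)
$a = -30$
$J{\left(R \right)} = -4 + 4 R \left(-2 + R\right)$ ($J{\left(R \right)} = 4 \left(\left(R - 2\right) R - 1\right) = 4 \left(\left(-2 + R\right) R - 1\right) = 4 \left(R \left(-2 + R\right) - 1\right) = 4 \left(-1 + R \left(-2 + R\right)\right) = -4 + 4 R \left(-2 + R\right)$)
$99 J{\left(4 \left(-4 - 4\right) \right)} + a = 99 \left(-4 - 8 \cdot 4 \left(-4 - 4\right) + 4 \left(4 \left(-4 - 4\right)\right)^{2}\right) - 30 = 99 \left(-4 - 8 \cdot 4 \left(-8\right) + 4 \left(4 \left(-8\right)\right)^{2}\right) - 30 = 99 \left(-4 - -256 + 4 \left(-32\right)^{2}\right) - 30 = 99 \left(-4 + 256 + 4 \cdot 1024\right) - 30 = 99 \left(-4 + 256 + 4096\right) - 30 = 99 \cdot 4348 - 30 = 430452 - 30 = 430422$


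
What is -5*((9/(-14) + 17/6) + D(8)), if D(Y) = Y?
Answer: -1070/21 ≈ -50.952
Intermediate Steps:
-5*((9/(-14) + 17/6) + D(8)) = -5*((9/(-14) + 17/6) + 8) = -5*((9*(-1/14) + 17*(⅙)) + 8) = -5*((-9/14 + 17/6) + 8) = -5*(46/21 + 8) = -5*214/21 = -1070/21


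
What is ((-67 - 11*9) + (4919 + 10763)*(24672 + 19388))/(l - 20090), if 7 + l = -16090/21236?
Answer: -7336493869972/213397991 ≈ -34379.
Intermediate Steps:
l = -82371/10618 (l = -7 - 16090/21236 = -7 - 16090*1/21236 = -7 - 8045/10618 = -82371/10618 ≈ -7.7577)
((-67 - 11*9) + (4919 + 10763)*(24672 + 19388))/(l - 20090) = ((-67 - 11*9) + (4919 + 10763)*(24672 + 19388))/(-82371/10618 - 20090) = ((-67 - 99) + 15682*44060)/(-213397991/10618) = (-166 + 690948920)*(-10618/213397991) = 690948754*(-10618/213397991) = -7336493869972/213397991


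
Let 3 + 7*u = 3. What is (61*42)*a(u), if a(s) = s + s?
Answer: 0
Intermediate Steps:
u = 0 (u = -3/7 + (1/7)*3 = -3/7 + 3/7 = 0)
a(s) = 2*s
(61*42)*a(u) = (61*42)*(2*0) = 2562*0 = 0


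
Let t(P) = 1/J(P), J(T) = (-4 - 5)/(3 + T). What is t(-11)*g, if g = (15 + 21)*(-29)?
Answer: -928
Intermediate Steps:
J(T) = -9/(3 + T)
g = -1044 (g = 36*(-29) = -1044)
t(P) = -1/3 - P/9 (t(P) = 1/(-9/(3 + P)) = -1/3 - P/9)
t(-11)*g = (-1/3 - 1/9*(-11))*(-1044) = (-1/3 + 11/9)*(-1044) = (8/9)*(-1044) = -928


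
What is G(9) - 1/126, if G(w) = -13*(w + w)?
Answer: -29485/126 ≈ -234.01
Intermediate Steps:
G(w) = -26*w
G(9) - 1/126 = -26*9 - 1/126 = -234 - 1*1/126 = -234 - 1/126 = -29485/126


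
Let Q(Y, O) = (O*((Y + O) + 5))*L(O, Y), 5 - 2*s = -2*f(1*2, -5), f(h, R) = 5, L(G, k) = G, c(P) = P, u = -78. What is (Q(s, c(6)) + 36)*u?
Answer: -54756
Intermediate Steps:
s = 15/2 (s = 5/2 - (-1)*5 = 5/2 - ½*(-10) = 5/2 + 5 = 15/2 ≈ 7.5000)
Q(Y, O) = O²*(5 + O + Y) (Q(Y, O) = (O*((Y + O) + 5))*O = (O*((O + Y) + 5))*O = (O*(5 + O + Y))*O = O²*(5 + O + Y))
(Q(s, c(6)) + 36)*u = (6²*(5 + 6 + 15/2) + 36)*(-78) = (36*(37/2) + 36)*(-78) = (666 + 36)*(-78) = 702*(-78) = -54756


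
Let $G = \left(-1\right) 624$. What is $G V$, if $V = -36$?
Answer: $22464$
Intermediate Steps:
$G = -624$
$G V = \left(-624\right) \left(-36\right) = 22464$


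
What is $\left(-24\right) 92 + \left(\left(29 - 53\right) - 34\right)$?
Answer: $-2266$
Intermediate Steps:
$\left(-24\right) 92 + \left(\left(29 - 53\right) - 34\right) = -2208 - 58 = -2266$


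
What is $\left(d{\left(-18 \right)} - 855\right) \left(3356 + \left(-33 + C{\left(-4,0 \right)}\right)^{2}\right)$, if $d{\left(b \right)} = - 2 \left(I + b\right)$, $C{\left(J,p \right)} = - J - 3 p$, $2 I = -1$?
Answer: $-3433146$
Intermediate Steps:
$I = - \frac{1}{2}$ ($I = \frac{1}{2} \left(-1\right) = - \frac{1}{2} \approx -0.5$)
$d{\left(b \right)} = 1 - 2 b$ ($d{\left(b \right)} = - 2 \left(- \frac{1}{2} + b\right) = 1 - 2 b$)
$\left(d{\left(-18 \right)} - 855\right) \left(3356 + \left(-33 + C{\left(-4,0 \right)}\right)^{2}\right) = \left(\left(1 - -36\right) - 855\right) \left(3356 + \left(-33 - -4\right)^{2}\right) = \left(\left(1 + 36\right) - 855\right) \left(3356 + \left(-33 + \left(4 + 0\right)\right)^{2}\right) = \left(37 - 855\right) \left(3356 + \left(-33 + 4\right)^{2}\right) = - 818 \left(3356 + \left(-29\right)^{2}\right) = - 818 \left(3356 + 841\right) = \left(-818\right) 4197 = -3433146$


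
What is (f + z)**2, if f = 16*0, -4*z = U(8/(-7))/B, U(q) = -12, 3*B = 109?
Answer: 81/11881 ≈ 0.0068176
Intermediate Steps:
B = 109/3 (B = (1/3)*109 = 109/3 ≈ 36.333)
z = 9/109 (z = -(-3)/109/3 = -(-3)*3/109 = -1/4*(-36/109) = 9/109 ≈ 0.082569)
f = 0
(f + z)**2 = (0 + 9/109)**2 = (9/109)**2 = 81/11881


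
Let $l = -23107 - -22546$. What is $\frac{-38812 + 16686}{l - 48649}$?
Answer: $\frac{299}{665} \approx 0.44962$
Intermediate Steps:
$l = -561$ ($l = -23107 + 22546 = -561$)
$\frac{-38812 + 16686}{l - 48649} = \frac{-38812 + 16686}{-561 - 48649} = - \frac{22126}{-49210} = \left(-22126\right) \left(- \frac{1}{49210}\right) = \frac{299}{665}$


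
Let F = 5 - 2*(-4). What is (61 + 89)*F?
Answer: 1950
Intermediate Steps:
F = 13 (F = 5 + 8 = 13)
(61 + 89)*F = (61 + 89)*13 = 150*13 = 1950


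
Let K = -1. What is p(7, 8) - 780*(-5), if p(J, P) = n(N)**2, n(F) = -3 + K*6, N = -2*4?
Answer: 3981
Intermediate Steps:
N = -8
n(F) = -9 (n(F) = -3 - 1*6 = -3 - 6 = -9)
p(J, P) = 81 (p(J, P) = (-9)**2 = 81)
p(7, 8) - 780*(-5) = 81 - 780*(-5) = 81 - 130*(-30) = 81 + 3900 = 3981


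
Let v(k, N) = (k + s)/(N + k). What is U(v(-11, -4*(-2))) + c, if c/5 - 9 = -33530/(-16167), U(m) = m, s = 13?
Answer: 884387/16167 ≈ 54.703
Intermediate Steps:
v(k, N) = (13 + k)/(N + k) (v(k, N) = (k + 13)/(N + k) = (13 + k)/(N + k))
c = 895165/16167 (c = 45 + 5*(-33530/(-16167)) = 45 + 5*(-33530*(-1/16167)) = 45 + 5*(33530/16167) = 45 + 167650/16167 = 895165/16167 ≈ 55.370)
U(v(-11, -4*(-2))) + c = (13 - 11)/(-4*(-2) - 11) + 895165/16167 = 2/(8 - 11) + 895165/16167 = 2/(-3) + 895165/16167 = -⅓*2 + 895165/16167 = -⅔ + 895165/16167 = 884387/16167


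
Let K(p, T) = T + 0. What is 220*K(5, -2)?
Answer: -440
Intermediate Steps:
K(p, T) = T
220*K(5, -2) = 220*(-2) = -440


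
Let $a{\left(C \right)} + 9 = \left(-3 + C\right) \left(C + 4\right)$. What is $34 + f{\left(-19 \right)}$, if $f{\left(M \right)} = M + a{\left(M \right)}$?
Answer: $336$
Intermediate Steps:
$a{\left(C \right)} = -9 + \left(-3 + C\right) \left(4 + C\right)$ ($a{\left(C \right)} = -9 + \left(-3 + C\right) \left(C + 4\right) = -9 + \left(-3 + C\right) \left(4 + C\right)$)
$f{\left(M \right)} = -21 + M^{2} + 2 M$ ($f{\left(M \right)} = M + \left(-21 + M + M^{2}\right) = -21 + M^{2} + 2 M$)
$34 + f{\left(-19 \right)} = 34 + \left(-21 + \left(-19\right)^{2} + 2 \left(-19\right)\right) = 34 - -302 = 34 + 302 = 336$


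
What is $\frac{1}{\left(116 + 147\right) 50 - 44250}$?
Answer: $- \frac{1}{31100} \approx -3.2154 \cdot 10^{-5}$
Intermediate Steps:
$\frac{1}{\left(116 + 147\right) 50 - 44250} = \frac{1}{263 \cdot 50 - 44250} = \frac{1}{13150 - 44250} = \frac{1}{-31100} = - \frac{1}{31100}$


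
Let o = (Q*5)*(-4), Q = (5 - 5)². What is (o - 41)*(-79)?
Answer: 3239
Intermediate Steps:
Q = 0 (Q = 0² = 0)
o = 0 (o = (0*5)*(-4) = 0*(-4) = 0)
(o - 41)*(-79) = (0 - 41)*(-79) = -41*(-79) = 3239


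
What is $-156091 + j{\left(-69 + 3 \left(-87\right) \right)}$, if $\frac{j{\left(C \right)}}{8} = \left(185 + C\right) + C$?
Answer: $-159891$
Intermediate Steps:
$j{\left(C \right)} = 1480 + 16 C$ ($j{\left(C \right)} = 8 \left(\left(185 + C\right) + C\right) = 8 \left(185 + 2 C\right) = 1480 + 16 C$)
$-156091 + j{\left(-69 + 3 \left(-87\right) \right)} = -156091 + \left(1480 + 16 \left(-69 + 3 \left(-87\right)\right)\right) = -156091 + \left(1480 + 16 \left(-69 - 261\right)\right) = -156091 + \left(1480 + 16 \left(-330\right)\right) = -156091 + \left(1480 - 5280\right) = -156091 - 3800 = -159891$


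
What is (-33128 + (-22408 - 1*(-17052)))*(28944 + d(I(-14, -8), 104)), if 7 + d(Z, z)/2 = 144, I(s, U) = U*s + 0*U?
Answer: -1124425512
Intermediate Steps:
I(s, U) = U*s (I(s, U) = U*s + 0 = U*s)
d(Z, z) = 274 (d(Z, z) = -14 + 2*144 = -14 + 288 = 274)
(-33128 + (-22408 - 1*(-17052)))*(28944 + d(I(-14, -8), 104)) = (-33128 + (-22408 - 1*(-17052)))*(28944 + 274) = (-33128 + (-22408 + 17052))*29218 = (-33128 - 5356)*29218 = -38484*29218 = -1124425512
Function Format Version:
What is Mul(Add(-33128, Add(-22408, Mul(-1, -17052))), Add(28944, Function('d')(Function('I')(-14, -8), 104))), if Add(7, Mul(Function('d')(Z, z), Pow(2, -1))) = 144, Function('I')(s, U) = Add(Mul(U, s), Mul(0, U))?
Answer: -1124425512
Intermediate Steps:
Function('I')(s, U) = Mul(U, s) (Function('I')(s, U) = Add(Mul(U, s), 0) = Mul(U, s))
Function('d')(Z, z) = 274 (Function('d')(Z, z) = Add(-14, Mul(2, 144)) = Add(-14, 288) = 274)
Mul(Add(-33128, Add(-22408, Mul(-1, -17052))), Add(28944, Function('d')(Function('I')(-14, -8), 104))) = Mul(Add(-33128, Add(-22408, Mul(-1, -17052))), Add(28944, 274)) = Mul(Add(-33128, Add(-22408, 17052)), 29218) = Mul(Add(-33128, -5356), 29218) = Mul(-38484, 29218) = -1124425512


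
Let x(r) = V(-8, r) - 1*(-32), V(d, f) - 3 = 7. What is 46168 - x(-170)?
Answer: 46126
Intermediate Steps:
V(d, f) = 10 (V(d, f) = 3 + 7 = 10)
x(r) = 42 (x(r) = 10 - 1*(-32) = 10 + 32 = 42)
46168 - x(-170) = 46168 - 1*42 = 46168 - 42 = 46126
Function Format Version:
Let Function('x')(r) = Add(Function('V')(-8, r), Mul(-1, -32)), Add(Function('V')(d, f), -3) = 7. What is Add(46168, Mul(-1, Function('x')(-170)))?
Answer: 46126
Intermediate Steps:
Function('V')(d, f) = 10 (Function('V')(d, f) = Add(3, 7) = 10)
Function('x')(r) = 42 (Function('x')(r) = Add(10, Mul(-1, -32)) = Add(10, 32) = 42)
Add(46168, Mul(-1, Function('x')(-170))) = Add(46168, Mul(-1, 42)) = Add(46168, -42) = 46126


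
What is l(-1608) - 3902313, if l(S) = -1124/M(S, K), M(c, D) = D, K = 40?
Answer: -39023411/10 ≈ -3.9023e+6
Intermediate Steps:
l(S) = -281/10 (l(S) = -1124/40 = -1124*1/40 = -281/10)
l(-1608) - 3902313 = -281/10 - 3902313 = -39023411/10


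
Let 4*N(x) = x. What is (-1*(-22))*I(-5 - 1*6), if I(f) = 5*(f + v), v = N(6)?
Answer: -1045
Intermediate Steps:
N(x) = x/4
v = 3/2 (v = (¼)*6 = 3/2 ≈ 1.5000)
I(f) = 15/2 + 5*f (I(f) = 5*(f + 3/2) = 5*(3/2 + f) = 15/2 + 5*f)
(-1*(-22))*I(-5 - 1*6) = (-1*(-22))*(15/2 + 5*(-5 - 1*6)) = 22*(15/2 + 5*(-5 - 6)) = 22*(15/2 + 5*(-11)) = 22*(15/2 - 55) = 22*(-95/2) = -1045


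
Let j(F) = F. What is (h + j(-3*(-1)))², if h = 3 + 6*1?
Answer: 144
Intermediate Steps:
h = 9 (h = 3 + 6 = 9)
(h + j(-3*(-1)))² = (9 - 3*(-1))² = (9 + 3)² = 12² = 144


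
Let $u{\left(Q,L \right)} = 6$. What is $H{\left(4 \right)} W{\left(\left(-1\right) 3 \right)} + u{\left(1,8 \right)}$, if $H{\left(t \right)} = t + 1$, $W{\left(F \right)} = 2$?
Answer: $16$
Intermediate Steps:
$H{\left(t \right)} = 1 + t$
$H{\left(4 \right)} W{\left(\left(-1\right) 3 \right)} + u{\left(1,8 \right)} = \left(1 + 4\right) 2 + 6 = 5 \cdot 2 + 6 = 10 + 6 = 16$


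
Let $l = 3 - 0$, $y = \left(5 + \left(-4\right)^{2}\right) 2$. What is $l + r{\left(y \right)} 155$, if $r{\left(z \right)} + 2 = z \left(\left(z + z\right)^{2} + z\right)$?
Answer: $46207673$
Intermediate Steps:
$y = 42$ ($y = \left(5 + 16\right) 2 = 21 \cdot 2 = 42$)
$r{\left(z \right)} = -2 + z \left(z + 4 z^{2}\right)$ ($r{\left(z \right)} = -2 + z \left(\left(z + z\right)^{2} + z\right) = -2 + z \left(\left(2 z\right)^{2} + z\right) = -2 + z \left(4 z^{2} + z\right) = -2 + z \left(z + 4 z^{2}\right)$)
$l = 3$ ($l = 3 + 0 = 3$)
$l + r{\left(y \right)} 155 = 3 + \left(-2 + 42^{2} + 4 \cdot 42^{3}\right) 155 = 3 + \left(-2 + 1764 + 4 \cdot 74088\right) 155 = 3 + \left(-2 + 1764 + 296352\right) 155 = 3 + 298114 \cdot 155 = 3 + 46207670 = 46207673$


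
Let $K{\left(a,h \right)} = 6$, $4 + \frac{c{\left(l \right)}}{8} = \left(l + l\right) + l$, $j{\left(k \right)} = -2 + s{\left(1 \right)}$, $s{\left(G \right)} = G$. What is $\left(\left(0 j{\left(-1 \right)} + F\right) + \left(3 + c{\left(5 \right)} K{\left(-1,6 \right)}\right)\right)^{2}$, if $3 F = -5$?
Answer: $\frac{2521744}{9} \approx 2.8019 \cdot 10^{5}$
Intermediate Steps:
$F = - \frac{5}{3}$ ($F = \frac{1}{3} \left(-5\right) = - \frac{5}{3} \approx -1.6667$)
$j{\left(k \right)} = -1$ ($j{\left(k \right)} = -2 + 1 = -1$)
$c{\left(l \right)} = -32 + 24 l$ ($c{\left(l \right)} = -32 + 8 \left(\left(l + l\right) + l\right) = -32 + 8 \left(2 l + l\right) = -32 + 8 \cdot 3 l = -32 + 24 l$)
$\left(\left(0 j{\left(-1 \right)} + F\right) + \left(3 + c{\left(5 \right)} K{\left(-1,6 \right)}\right)\right)^{2} = \left(\left(0 \left(-1\right) - \frac{5}{3}\right) + \left(3 + \left(-32 + 24 \cdot 5\right) 6\right)\right)^{2} = \left(\left(0 - \frac{5}{3}\right) + \left(3 + \left(-32 + 120\right) 6\right)\right)^{2} = \left(- \frac{5}{3} + \left(3 + 88 \cdot 6\right)\right)^{2} = \left(- \frac{5}{3} + \left(3 + 528\right)\right)^{2} = \left(- \frac{5}{3} + 531\right)^{2} = \left(\frac{1588}{3}\right)^{2} = \frac{2521744}{9}$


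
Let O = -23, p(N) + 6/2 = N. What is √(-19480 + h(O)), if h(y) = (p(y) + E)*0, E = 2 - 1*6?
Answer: 2*I*√4870 ≈ 139.57*I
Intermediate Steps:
p(N) = -3 + N
E = -4 (E = 2 - 6 = -4)
h(y) = 0 (h(y) = ((-3 + y) - 4)*0 = (-7 + y)*0 = 0)
√(-19480 + h(O)) = √(-19480 + 0) = √(-19480) = 2*I*√4870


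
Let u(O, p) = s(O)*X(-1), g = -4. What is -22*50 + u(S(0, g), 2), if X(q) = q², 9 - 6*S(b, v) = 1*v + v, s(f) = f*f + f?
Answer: -39209/36 ≈ -1089.1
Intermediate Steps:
s(f) = f + f² (s(f) = f² + f = f + f²)
S(b, v) = 3/2 - v/3 (S(b, v) = 3/2 - (1*v + v)/6 = 3/2 - (v + v)/6 = 3/2 - v/3)
u(O, p) = O*(1 + O) (u(O, p) = (O*(1 + O))*(-1)² = (O*(1 + O))*1 = O*(1 + O))
-22*50 + u(S(0, g), 2) = -22*50 + (3/2 - ⅓*(-4))*(1 + (3/2 - ⅓*(-4))) = -1100 + (3/2 + 4/3)*(1 + (3/2 + 4/3)) = -1100 + 17*(1 + 17/6)/6 = -1100 + (17/6)*(23/6) = -1100 + 391/36 = -39209/36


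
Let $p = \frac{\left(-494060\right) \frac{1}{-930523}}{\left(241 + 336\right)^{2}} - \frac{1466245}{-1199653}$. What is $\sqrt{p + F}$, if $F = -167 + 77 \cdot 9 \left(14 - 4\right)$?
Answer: $\frac{4 \sqrt{175394117631189961259586153720397}}{644107816815463} \approx 82.245$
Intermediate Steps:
$p = \frac{454240495910090595}{371650210302522151}$ ($p = \frac{\left(-494060\right) \left(- \frac{1}{930523}\right)}{577^{2}} - - \frac{1466245}{1199653} = \frac{494060}{930523 \cdot 332929} + \frac{1466245}{1199653} = \frac{494060}{930523} \cdot \frac{1}{332929} + \frac{1466245}{1199653} = \frac{494060}{309798091867} + \frac{1466245}{1199653} = \frac{454240495910090595}{371650210302522151} \approx 1.2222$)
$F = 6763$ ($F = -167 + 77 \cdot 9 \cdot 10 = -167 + 77 \cdot 90 = -167 + 6930 = 6763$)
$\sqrt{p + F} = \sqrt{\frac{454240495910090595}{371650210302522151} + 6763} = \sqrt{\frac{2513924612771867397808}{371650210302522151}} = \frac{4 \sqrt{175394117631189961259586153720397}}{644107816815463}$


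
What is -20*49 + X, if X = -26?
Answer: -1006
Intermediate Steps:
-20*49 + X = -20*49 - 26 = -980 - 26 = -1006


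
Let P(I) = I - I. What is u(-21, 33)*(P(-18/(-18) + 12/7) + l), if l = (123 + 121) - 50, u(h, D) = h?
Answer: -4074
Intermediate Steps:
P(I) = 0
l = 194 (l = 244 - 50 = 194)
u(-21, 33)*(P(-18/(-18) + 12/7) + l) = -21*(0 + 194) = -21*194 = -4074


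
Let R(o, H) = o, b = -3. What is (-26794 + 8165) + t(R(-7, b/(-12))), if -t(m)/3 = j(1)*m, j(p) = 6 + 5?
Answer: -18398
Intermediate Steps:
j(p) = 11
t(m) = -33*m
(-26794 + 8165) + t(R(-7, b/(-12))) = (-26794 + 8165) - 33*(-7) = -18629 + 231 = -18398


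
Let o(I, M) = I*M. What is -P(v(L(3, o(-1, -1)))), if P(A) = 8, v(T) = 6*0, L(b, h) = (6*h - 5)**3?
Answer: -8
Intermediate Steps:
L(b, h) = (-5 + 6*h)**3
v(T) = 0
-P(v(L(3, o(-1, -1)))) = -1*8 = -8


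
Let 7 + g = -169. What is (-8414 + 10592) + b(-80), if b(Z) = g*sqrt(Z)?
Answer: 2178 - 704*I*sqrt(5) ≈ 2178.0 - 1574.2*I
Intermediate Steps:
g = -176 (g = -7 - 169 = -176)
b(Z) = -176*sqrt(Z)
(-8414 + 10592) + b(-80) = (-8414 + 10592) - 704*I*sqrt(5) = 2178 - 704*I*sqrt(5)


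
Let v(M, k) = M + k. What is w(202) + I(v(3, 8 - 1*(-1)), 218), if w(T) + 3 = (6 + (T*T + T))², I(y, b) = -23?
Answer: 1681984118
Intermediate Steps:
w(T) = -3 + (6 + T + T²)² (w(T) = -3 + (6 + (T*T + T))² = -3 + (6 + (T² + T))² = -3 + (6 + (T + T²))² = -3 + (6 + T + T²)²)
w(202) + I(v(3, 8 - 1*(-1)), 218) = (-3 + (6 + 202 + 202²)²) - 23 = (-3 + (6 + 202 + 40804)²) - 23 = (-3 + 41012²) - 23 = (-3 + 1681984144) - 23 = 1681984141 - 23 = 1681984118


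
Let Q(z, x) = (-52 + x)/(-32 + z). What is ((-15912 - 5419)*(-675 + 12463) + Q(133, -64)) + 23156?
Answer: -25394093988/101 ≈ -2.5143e+8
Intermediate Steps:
Q(z, x) = (-52 + x)/(-32 + z)
((-15912 - 5419)*(-675 + 12463) + Q(133, -64)) + 23156 = ((-15912 - 5419)*(-675 + 12463) + (-52 - 64)/(-32 + 133)) + 23156 = (-21331*11788 - 116/101) + 23156 = (-251449828 + (1/101)*(-116)) + 23156 = (-251449828 - 116/101) + 23156 = -25396432744/101 + 23156 = -25394093988/101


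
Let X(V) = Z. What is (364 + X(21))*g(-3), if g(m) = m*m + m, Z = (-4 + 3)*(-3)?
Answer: 2202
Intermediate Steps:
Z = 3 (Z = -1*(-3) = 3)
g(m) = m + m**2 (g(m) = m**2 + m = m + m**2)
X(V) = 3
(364 + X(21))*g(-3) = (364 + 3)*(-3*(1 - 3)) = 367*(-3*(-2)) = 367*6 = 2202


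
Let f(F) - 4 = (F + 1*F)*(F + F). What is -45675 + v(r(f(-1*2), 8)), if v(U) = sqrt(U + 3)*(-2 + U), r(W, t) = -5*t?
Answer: -45675 - 42*I*sqrt(37) ≈ -45675.0 - 255.48*I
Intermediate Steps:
f(F) = 4 + 4*F**2 (f(F) = 4 + (F + 1*F)*(F + F) = 4 + (F + F)*(2*F) = 4 + (2*F)*(2*F) = 4 + 4*F**2)
v(U) = sqrt(3 + U)*(-2 + U)
-45675 + v(r(f(-1*2), 8)) = -45675 + sqrt(3 - 5*8)*(-2 - 5*8) = -45675 + sqrt(3 - 40)*(-2 - 40) = -45675 + sqrt(-37)*(-42) = -45675 + (I*sqrt(37))*(-42) = -45675 - 42*I*sqrt(37)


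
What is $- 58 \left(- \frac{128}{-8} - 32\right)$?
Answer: $928$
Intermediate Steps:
$- 58 \left(- \frac{128}{-8} - 32\right) = - 58 \left(\left(-128\right) \left(- \frac{1}{8}\right) - 32\right) = - 58 \left(16 - 32\right) = \left(-58\right) \left(-16\right) = 928$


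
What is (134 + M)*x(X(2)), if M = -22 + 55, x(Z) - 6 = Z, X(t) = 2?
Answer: 1336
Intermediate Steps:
x(Z) = 6 + Z
M = 33
(134 + M)*x(X(2)) = (134 + 33)*(6 + 2) = 167*8 = 1336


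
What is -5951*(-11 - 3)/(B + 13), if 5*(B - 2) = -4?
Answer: 416570/71 ≈ 5867.2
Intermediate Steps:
B = 6/5 (B = 2 + (⅕)*(-4) = 2 - ⅘ = 6/5 ≈ 1.2000)
-5951*(-11 - 3)/(B + 13) = -5951*(-11 - 3)/(6/5 + 13) = -(-83314)/71/5 = -(-83314)*5/71 = -5951*(-70/71) = 416570/71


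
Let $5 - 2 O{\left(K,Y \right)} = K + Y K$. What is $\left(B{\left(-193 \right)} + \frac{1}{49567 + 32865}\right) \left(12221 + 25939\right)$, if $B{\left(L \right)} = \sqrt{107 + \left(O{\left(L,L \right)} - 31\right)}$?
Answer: $\frac{2385}{5152} + 19080 i \sqrt{73798} \approx 0.46293 + 5.1832 \cdot 10^{6} i$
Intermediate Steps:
$O{\left(K,Y \right)} = \frac{5}{2} - \frac{K}{2} - \frac{K Y}{2}$ ($O{\left(K,Y \right)} = \frac{5}{2} - \frac{K + Y K}{2} = \frac{5}{2} - \frac{K + K Y}{2} = \frac{5}{2} - \left(\frac{K}{2} + \frac{K Y}{2}\right) = \frac{5}{2} - \frac{K}{2} - \frac{K Y}{2}$)
$B{\left(L \right)} = \sqrt{\frac{157}{2} - \frac{L}{2} - \frac{L^{2}}{2}}$ ($B{\left(L \right)} = \sqrt{107 - \left(\frac{57}{2} + \frac{L}{2} + \frac{L L}{2}\right)} = \sqrt{107 - \left(\frac{57}{2} + \frac{L}{2} + \frac{L^{2}}{2}\right)} = \sqrt{\frac{157}{2} - \frac{L}{2} - \frac{L^{2}}{2}}$)
$\left(B{\left(-193 \right)} + \frac{1}{49567 + 32865}\right) \left(12221 + 25939\right) = \left(\frac{\sqrt{314 - -386 - 2 \left(-193\right)^{2}}}{2} + \frac{1}{49567 + 32865}\right) \left(12221 + 25939\right) = \left(\frac{\sqrt{314 + 386 - 74498}}{2} + \frac{1}{82432}\right) 38160 = \left(\frac{\sqrt{-73798}}{2} + \frac{1}{82432}\right) 38160 = \left(\frac{i \sqrt{73798}}{2} + \frac{1}{82432}\right) 38160 = \left(\frac{1}{82432} + \frac{i \sqrt{73798}}{2}\right) 38160 = \frac{2385}{5152} + 19080 i \sqrt{73798}$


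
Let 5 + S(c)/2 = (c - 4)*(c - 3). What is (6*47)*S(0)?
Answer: 3948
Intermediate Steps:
S(c) = -10 + 2*(-4 + c)*(-3 + c) (S(c) = -10 + 2*((c - 4)*(c - 3)) = -10 + 2*((-4 + c)*(-3 + c)) = -10 + 2*(-4 + c)*(-3 + c))
(6*47)*S(0) = (6*47)*(14 - 14*0 + 2*0²) = 282*(14 + 0 + 2*0) = 282*(14 + 0 + 0) = 282*14 = 3948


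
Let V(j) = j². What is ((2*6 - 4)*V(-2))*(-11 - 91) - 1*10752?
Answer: -14016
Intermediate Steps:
((2*6 - 4)*V(-2))*(-11 - 91) - 1*10752 = ((2*6 - 4)*(-2)²)*(-11 - 91) - 1*10752 = ((12 - 4)*4)*(-102) - 10752 = (8*4)*(-102) - 10752 = 32*(-102) - 10752 = -3264 - 10752 = -14016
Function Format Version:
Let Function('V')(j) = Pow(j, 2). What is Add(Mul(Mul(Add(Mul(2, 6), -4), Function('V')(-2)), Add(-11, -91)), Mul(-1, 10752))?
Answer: -14016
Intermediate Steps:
Add(Mul(Mul(Add(Mul(2, 6), -4), Function('V')(-2)), Add(-11, -91)), Mul(-1, 10752)) = Add(Mul(Mul(Add(Mul(2, 6), -4), Pow(-2, 2)), Add(-11, -91)), Mul(-1, 10752)) = Add(Mul(Mul(Add(12, -4), 4), -102), -10752) = Add(Mul(Mul(8, 4), -102), -10752) = Add(Mul(32, -102), -10752) = Add(-3264, -10752) = -14016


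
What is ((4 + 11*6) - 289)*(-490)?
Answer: 107310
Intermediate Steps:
((4 + 11*6) - 289)*(-490) = ((4 + 66) - 289)*(-490) = (70 - 289)*(-490) = -219*(-490) = 107310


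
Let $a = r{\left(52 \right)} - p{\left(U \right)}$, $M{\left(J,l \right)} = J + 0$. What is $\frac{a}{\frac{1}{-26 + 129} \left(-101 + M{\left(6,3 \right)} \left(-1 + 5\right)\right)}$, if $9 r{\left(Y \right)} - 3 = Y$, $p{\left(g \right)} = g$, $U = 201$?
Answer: $\frac{180662}{693} \approx 260.7$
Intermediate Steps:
$M{\left(J,l \right)} = J$
$r{\left(Y \right)} = \frac{1}{3} + \frac{Y}{9}$
$a = - \frac{1754}{9}$ ($a = \left(\frac{1}{3} + \frac{1}{9} \cdot 52\right) - 201 = \left(\frac{1}{3} + \frac{52}{9}\right) - 201 = \frac{55}{9} - 201 = - \frac{1754}{9} \approx -194.89$)
$\frac{a}{\frac{1}{-26 + 129} \left(-101 + M{\left(6,3 \right)} \left(-1 + 5\right)\right)} = - \frac{1754}{9 \frac{-101 + 6 \left(-1 + 5\right)}{-26 + 129}} = - \frac{1754}{9 \frac{-101 + 6 \cdot 4}{103}} = - \frac{1754}{9 \frac{-101 + 24}{103}} = - \frac{1754}{9 \cdot \frac{1}{103} \left(-77\right)} = - \frac{1754}{9 \left(- \frac{77}{103}\right)} = \left(- \frac{1754}{9}\right) \left(- \frac{103}{77}\right) = \frac{180662}{693}$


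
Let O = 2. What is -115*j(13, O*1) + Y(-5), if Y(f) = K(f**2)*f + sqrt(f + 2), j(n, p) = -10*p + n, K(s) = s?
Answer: 680 + I*sqrt(3) ≈ 680.0 + 1.732*I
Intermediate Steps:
j(n, p) = n - 10*p
Y(f) = f**3 + sqrt(2 + f) (Y(f) = f**2*f + sqrt(f + 2) = f**3 + sqrt(2 + f))
-115*j(13, O*1) + Y(-5) = -115*(13 - 20) + ((-5)**3 + sqrt(2 - 5)) = -115*(13 - 10*2) + (-125 + sqrt(-3)) = -115*(13 - 20) + (-125 + I*sqrt(3)) = -115*(-7) + (-125 + I*sqrt(3)) = 805 + (-125 + I*sqrt(3)) = 680 + I*sqrt(3)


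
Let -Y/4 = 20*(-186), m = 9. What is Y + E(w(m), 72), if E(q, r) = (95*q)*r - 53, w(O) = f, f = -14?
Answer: -80933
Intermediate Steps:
w(O) = -14
Y = 14880 (Y = -80*(-186) = -4*(-3720) = 14880)
E(q, r) = -53 + 95*q*r (E(q, r) = 95*q*r - 53 = -53 + 95*q*r)
Y + E(w(m), 72) = 14880 + (-53 + 95*(-14)*72) = 14880 + (-53 - 95760) = 14880 - 95813 = -80933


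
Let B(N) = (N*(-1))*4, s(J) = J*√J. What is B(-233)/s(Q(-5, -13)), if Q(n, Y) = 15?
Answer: 932*√15/225 ≈ 16.043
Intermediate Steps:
s(J) = J^(3/2)
B(N) = -4*N (B(N) = -N*4 = -4*N)
B(-233)/s(Q(-5, -13)) = (-4*(-233))/(15^(3/2)) = 932/((15*√15)) = 932*(√15/225) = 932*√15/225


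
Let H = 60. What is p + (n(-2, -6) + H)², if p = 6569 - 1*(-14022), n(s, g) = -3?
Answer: 23840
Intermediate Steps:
p = 20591 (p = 6569 + 14022 = 20591)
p + (n(-2, -6) + H)² = 20591 + (-3 + 60)² = 20591 + 57² = 20591 + 3249 = 23840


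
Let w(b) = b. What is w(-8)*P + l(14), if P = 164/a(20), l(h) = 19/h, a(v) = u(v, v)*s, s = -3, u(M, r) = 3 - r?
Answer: -17399/714 ≈ -24.368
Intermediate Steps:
a(v) = -9 + 3*v (a(v) = (3 - v)*(-3) = -9 + 3*v)
P = 164/51 (P = 164/(-9 + 3*20) = 164/(-9 + 60) = 164/51 ≈ 3.2157)
w(-8)*P + l(14) = -8*164/51 + 19/14 = -1312/51 + 19*(1/14) = -1312/51 + 19/14 = -17399/714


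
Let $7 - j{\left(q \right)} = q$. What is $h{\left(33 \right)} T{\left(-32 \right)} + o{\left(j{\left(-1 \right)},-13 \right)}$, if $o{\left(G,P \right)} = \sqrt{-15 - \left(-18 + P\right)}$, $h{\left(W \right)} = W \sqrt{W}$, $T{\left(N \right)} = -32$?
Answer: $4 - 1056 \sqrt{33} \approx -6062.3$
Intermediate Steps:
$h{\left(W \right)} = W^{\frac{3}{2}}$
$j{\left(q \right)} = 7 - q$
$o{\left(G,P \right)} = \sqrt{3 - P}$
$h{\left(33 \right)} T{\left(-32 \right)} + o{\left(j{\left(-1 \right)},-13 \right)} = 33^{\frac{3}{2}} \left(-32\right) + \sqrt{3 - -13} = 33 \sqrt{33} \left(-32\right) + \sqrt{3 + 13} = - 1056 \sqrt{33} + \sqrt{16} = - 1056 \sqrt{33} + 4 = 4 - 1056 \sqrt{33}$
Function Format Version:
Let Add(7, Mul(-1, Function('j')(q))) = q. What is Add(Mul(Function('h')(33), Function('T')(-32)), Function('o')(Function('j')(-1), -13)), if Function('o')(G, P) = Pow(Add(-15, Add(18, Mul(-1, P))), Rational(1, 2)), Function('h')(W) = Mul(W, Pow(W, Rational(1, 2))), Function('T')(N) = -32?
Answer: Add(4, Mul(-1056, Pow(33, Rational(1, 2)))) ≈ -6062.3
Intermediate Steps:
Function('h')(W) = Pow(W, Rational(3, 2))
Function('j')(q) = Add(7, Mul(-1, q))
Function('o')(G, P) = Pow(Add(3, Mul(-1, P)), Rational(1, 2))
Add(Mul(Function('h')(33), Function('T')(-32)), Function('o')(Function('j')(-1), -13)) = Add(Mul(Pow(33, Rational(3, 2)), -32), Pow(Add(3, Mul(-1, -13)), Rational(1, 2))) = Add(Mul(Mul(33, Pow(33, Rational(1, 2))), -32), Pow(Add(3, 13), Rational(1, 2))) = Add(Mul(-1056, Pow(33, Rational(1, 2))), Pow(16, Rational(1, 2))) = Add(Mul(-1056, Pow(33, Rational(1, 2))), 4) = Add(4, Mul(-1056, Pow(33, Rational(1, 2))))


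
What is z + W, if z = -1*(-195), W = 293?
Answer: 488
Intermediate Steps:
z = 195
z + W = 195 + 293 = 488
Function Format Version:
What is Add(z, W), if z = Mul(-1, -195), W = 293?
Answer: 488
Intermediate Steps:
z = 195
Add(z, W) = Add(195, 293) = 488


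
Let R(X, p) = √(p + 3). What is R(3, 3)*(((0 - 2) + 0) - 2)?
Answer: -4*√6 ≈ -9.7980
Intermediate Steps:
R(X, p) = √(3 + p)
R(3, 3)*(((0 - 2) + 0) - 2) = √(3 + 3)*(((0 - 2) + 0) - 2) = √6*((-2 + 0) - 2) = √6*(-2 - 2) = √6*(-4) = -4*√6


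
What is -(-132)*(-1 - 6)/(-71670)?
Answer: 154/11945 ≈ 0.012892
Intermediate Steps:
-(-132)*(-1 - 6)/(-71670) = -(-132)*(-7)*(-1/71670) = -66*14*(-1/71670) = -924*(-1/71670) = 154/11945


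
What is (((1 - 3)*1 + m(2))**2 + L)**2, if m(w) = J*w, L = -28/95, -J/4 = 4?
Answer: 12054283264/9025 ≈ 1.3357e+6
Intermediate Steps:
J = -16 (J = -4*4 = -16)
L = -28/95 (L = -28*1/95 = -28/95 ≈ -0.29474)
m(w) = -16*w
(((1 - 3)*1 + m(2))**2 + L)**2 = (((1 - 3)*1 - 16*2)**2 - 28/95)**2 = ((-2*1 - 32)**2 - 28/95)**2 = ((-2 - 32)**2 - 28/95)**2 = ((-34)**2 - 28/95)**2 = (1156 - 28/95)**2 = (109792/95)**2 = 12054283264/9025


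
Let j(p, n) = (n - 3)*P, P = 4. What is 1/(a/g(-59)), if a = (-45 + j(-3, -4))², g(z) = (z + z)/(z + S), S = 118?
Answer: -2/5329 ≈ -0.00037530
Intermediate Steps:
j(p, n) = -12 + 4*n (j(p, n) = (n - 3)*4 = (-3 + n)*4 = -12 + 4*n)
g(z) = 2*z/(118 + z) (g(z) = (z + z)/(z + 118) = (2*z)/(118 + z) = 2*z/(118 + z))
a = 5329 (a = (-45 + (-12 + 4*(-4)))² = (-45 + (-12 - 16))² = (-45 - 28)² = (-73)² = 5329)
1/(a/g(-59)) = 1/(5329/((2*(-59)/(118 - 59)))) = 1/(5329/((2*(-59)/59))) = 1/(5329/((2*(-59)*(1/59)))) = 1/(5329/(-2)) = 1/(5329*(-½)) = 1/(-5329/2) = -2/5329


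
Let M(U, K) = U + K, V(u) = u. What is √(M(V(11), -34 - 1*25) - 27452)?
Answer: 50*I*√11 ≈ 165.83*I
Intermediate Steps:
M(U, K) = K + U
√(M(V(11), -34 - 1*25) - 27452) = √(((-34 - 1*25) + 11) - 27452) = √(((-34 - 25) + 11) - 27452) = √((-59 + 11) - 27452) = √(-48 - 27452) = √(-27500) = 50*I*√11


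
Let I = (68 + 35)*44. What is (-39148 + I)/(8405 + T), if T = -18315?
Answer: 17308/4955 ≈ 3.4930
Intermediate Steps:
I = 4532 (I = 103*44 = 4532)
(-39148 + I)/(8405 + T) = (-39148 + 4532)/(8405 - 18315) = -34616/(-9910) = -34616*(-1/9910) = 17308/4955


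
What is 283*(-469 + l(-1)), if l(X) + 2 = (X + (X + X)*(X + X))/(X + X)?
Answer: -267435/2 ≈ -1.3372e+5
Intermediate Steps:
l(X) = -2 + (X + 4*X²)/(2*X) (l(X) = -2 + (X + (X + X)*(X + X))/(X + X) = -2 + (X + (2*X)*(2*X))/((2*X)) = -2 + (X + 4*X²)*(1/(2*X)) = -2 + (X + 4*X²)/(2*X))
283*(-469 + l(-1)) = 283*(-469 + (-3/2 + 2*(-1))) = 283*(-469 + (-3/2 - 2)) = 283*(-469 - 7/2) = 283*(-945/2) = -267435/2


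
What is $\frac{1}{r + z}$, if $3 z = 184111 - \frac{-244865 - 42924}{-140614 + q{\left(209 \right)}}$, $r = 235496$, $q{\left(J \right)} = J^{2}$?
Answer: $\frac{290799}{86328145078} \approx 3.3685 \cdot 10^{-6}$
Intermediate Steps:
$z = \frac{17846143774}{290799}$ ($z = \frac{184111 - \frac{-244865 - 42924}{-140614 + 209^{2}}}{3} = \frac{184111 - - \frac{287789}{-140614 + 43681}}{3} = \frac{184111 - - \frac{287789}{-96933}}{3} = \frac{184111 - \left(-287789\right) \left(- \frac{1}{96933}\right)}{3} = \frac{184111 - \frac{287789}{96933}}{3} = \frac{1}{3} \cdot \frac{17846143774}{96933} = \frac{17846143774}{290799} \approx 61369.0$)
$\frac{1}{r + z} = \frac{1}{235496 + \frac{17846143774}{290799}} = \frac{1}{\frac{86328145078}{290799}} = \frac{290799}{86328145078}$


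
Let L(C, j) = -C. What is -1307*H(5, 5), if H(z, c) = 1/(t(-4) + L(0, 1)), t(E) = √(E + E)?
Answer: 1307*I*√2/4 ≈ 462.09*I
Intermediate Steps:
t(E) = √2*√E (t(E) = √(2*E) = √2*√E)
H(z, c) = -I*√2/4 (H(z, c) = 1/(√2*√(-4) - 1*0) = 1/(√2*(2*I) + 0) = 1/(2*I*√2 + 0) = 1/(2*I*√2) = -I*√2/4)
-1307*H(5, 5) = -(-1307)*I*√2/4 = 1307*I*√2/4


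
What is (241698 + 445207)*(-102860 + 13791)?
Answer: -61181941445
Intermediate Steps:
(241698 + 445207)*(-102860 + 13791) = 686905*(-89069) = -61181941445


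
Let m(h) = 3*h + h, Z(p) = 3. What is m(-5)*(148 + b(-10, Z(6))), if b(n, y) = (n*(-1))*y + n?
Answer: -3360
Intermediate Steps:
m(h) = 4*h
b(n, y) = n - n*y (b(n, y) = (-n)*y + n = -n*y + n = n - n*y)
m(-5)*(148 + b(-10, Z(6))) = (4*(-5))*(148 - 10*(1 - 1*3)) = -20*(148 - 10*(1 - 3)) = -20*(148 - 10*(-2)) = -20*(148 + 20) = -20*168 = -3360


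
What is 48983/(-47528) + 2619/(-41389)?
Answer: -2151833219/1967136392 ≈ -1.0939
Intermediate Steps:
48983/(-47528) + 2619/(-41389) = 48983*(-1/47528) + 2619*(-1/41389) = -48983/47528 - 2619/41389 = -2151833219/1967136392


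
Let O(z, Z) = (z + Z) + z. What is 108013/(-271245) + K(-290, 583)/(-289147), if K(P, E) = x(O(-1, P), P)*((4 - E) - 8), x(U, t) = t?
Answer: -77405671261/78429678015 ≈ -0.98694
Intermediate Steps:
O(z, Z) = Z + 2*z (O(z, Z) = (Z + z) + z = Z + 2*z)
K(P, E) = P*(-4 - E) (K(P, E) = P*((4 - E) - 8) = P*(-4 - E))
108013/(-271245) + K(-290, 583)/(-289147) = 108013/(-271245) - 1*(-290)*(4 + 583)/(-289147) = 108013*(-1/271245) - 1*(-290)*587*(-1/289147) = -108013/271245 + 170230*(-1/289147) = -108013/271245 - 170230/289147 = -77405671261/78429678015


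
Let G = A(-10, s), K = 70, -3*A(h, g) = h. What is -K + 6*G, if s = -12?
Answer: -50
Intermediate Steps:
A(h, g) = -h/3
G = 10/3 (G = -1/3*(-10) = 10/3 ≈ 3.3333)
-K + 6*G = -1*70 + 6*(10/3) = -70 + 20 = -50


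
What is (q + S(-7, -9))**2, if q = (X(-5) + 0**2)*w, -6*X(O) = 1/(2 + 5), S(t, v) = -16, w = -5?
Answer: 444889/1764 ≈ 252.20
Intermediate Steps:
X(O) = -1/42 (X(O) = -1/(6*(2 + 5)) = -1/6/7 = -1/6*1/7 = -1/42)
q = 5/42 (q = (-1/42 + 0**2)*(-5) = (-1/42 + 0)*(-5) = -1/42*(-5) = 5/42 ≈ 0.11905)
(q + S(-7, -9))**2 = (5/42 - 16)**2 = (-667/42)**2 = 444889/1764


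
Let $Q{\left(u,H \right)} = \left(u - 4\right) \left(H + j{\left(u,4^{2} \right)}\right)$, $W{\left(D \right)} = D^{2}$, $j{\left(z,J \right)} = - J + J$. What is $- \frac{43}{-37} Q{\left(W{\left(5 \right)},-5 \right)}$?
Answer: $- \frac{4515}{37} \approx -122.03$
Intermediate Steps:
$j{\left(z,J \right)} = 0$
$Q{\left(u,H \right)} = H \left(-4 + u\right)$ ($Q{\left(u,H \right)} = \left(u - 4\right) \left(H + 0\right) = \left(-4 + u\right) H = H \left(-4 + u\right)$)
$- \frac{43}{-37} Q{\left(W{\left(5 \right)},-5 \right)} = - \frac{43}{-37} \left(- 5 \left(-4 + 5^{2}\right)\right) = \left(-43\right) \left(- \frac{1}{37}\right) \left(- 5 \left(-4 + 25\right)\right) = \frac{43 \left(\left(-5\right) 21\right)}{37} = \frac{43}{37} \left(-105\right) = - \frac{4515}{37}$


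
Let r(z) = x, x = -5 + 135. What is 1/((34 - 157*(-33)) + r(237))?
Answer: 1/5345 ≈ 0.00018709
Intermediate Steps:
x = 130
r(z) = 130
1/((34 - 157*(-33)) + r(237)) = 1/((34 - 157*(-33)) + 130) = 1/((34 + 5181) + 130) = 1/(5215 + 130) = 1/5345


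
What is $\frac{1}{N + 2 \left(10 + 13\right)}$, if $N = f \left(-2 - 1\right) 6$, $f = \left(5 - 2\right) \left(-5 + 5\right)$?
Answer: $\frac{1}{46} \approx 0.021739$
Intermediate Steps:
$f = 0$ ($f = 3 \cdot 0 = 0$)
$N = 0$ ($N = 0 \left(-2 - 1\right) 6 = 0 \left(-3\right) 6 = 0 \cdot 6 = 0$)
$\frac{1}{N + 2 \left(10 + 13\right)} = \frac{1}{0 + 2 \left(10 + 13\right)} = \frac{1}{0 + 2 \cdot 23} = \frac{1}{0 + 46} = \frac{1}{46}$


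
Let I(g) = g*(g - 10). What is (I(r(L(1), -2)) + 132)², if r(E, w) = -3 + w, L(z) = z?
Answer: 42849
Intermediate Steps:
I(g) = g*(-10 + g)
(I(r(L(1), -2)) + 132)² = ((-3 - 2)*(-10 + (-3 - 2)) + 132)² = (-5*(-10 - 5) + 132)² = (-5*(-15) + 132)² = (75 + 132)² = 207² = 42849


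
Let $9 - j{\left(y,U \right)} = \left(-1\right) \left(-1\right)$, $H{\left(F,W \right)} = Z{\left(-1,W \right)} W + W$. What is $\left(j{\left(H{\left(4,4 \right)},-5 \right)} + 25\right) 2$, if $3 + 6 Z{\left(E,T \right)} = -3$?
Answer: $66$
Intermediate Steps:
$Z{\left(E,T \right)} = -1$ ($Z{\left(E,T \right)} = - \frac{1}{2} + \frac{1}{6} \left(-3\right) = - \frac{1}{2} - \frac{1}{2} = -1$)
$H{\left(F,W \right)} = 0$ ($H{\left(F,W \right)} = - W + W = 0$)
$j{\left(y,U \right)} = 8$ ($j{\left(y,U \right)} = 9 - \left(-1\right) \left(-1\right) = 9 - 1 = 8$)
$\left(j{\left(H{\left(4,4 \right)},-5 \right)} + 25\right) 2 = \left(8 + 25\right) 2 = 33 \cdot 2 = 66$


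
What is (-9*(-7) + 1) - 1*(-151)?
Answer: 215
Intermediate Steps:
(-9*(-7) + 1) - 1*(-151) = (63 + 1) + 151 = 64 + 151 = 215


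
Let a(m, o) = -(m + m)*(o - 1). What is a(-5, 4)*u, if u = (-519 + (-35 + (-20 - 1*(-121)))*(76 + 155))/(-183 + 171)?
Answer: -73635/2 ≈ -36818.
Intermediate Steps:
a(m, o) = -2*m*(-1 + o)
u = -4909/4 (u = (-519 + (-35 + (-20 + 121))*231)/(-12) = (-519 + (-35 + 101)*231)*(-1/12) = (-519 + 66*231)*(-1/12) = (-519 + 15246)*(-1/12) = 14727*(-1/12) = -4909/4 ≈ -1227.3)
a(-5, 4)*u = (2*(-5)*(1 - 1*4))*(-4909/4) = (2*(-5)*(1 - 4))*(-4909/4) = (2*(-5)*(-3))*(-4909/4) = 30*(-4909/4) = -73635/2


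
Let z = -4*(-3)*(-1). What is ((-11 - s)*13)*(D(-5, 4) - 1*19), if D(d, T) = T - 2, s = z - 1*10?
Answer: -2431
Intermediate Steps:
z = -12 (z = 12*(-1) = -12)
s = -22 (s = -12 - 1*10 = -12 - 10 = -22)
D(d, T) = -2 + T
((-11 - s)*13)*(D(-5, 4) - 1*19) = ((-11 - 1*(-22))*13)*((-2 + 4) - 1*19) = ((-11 + 22)*13)*(2 - 19) = (11*13)*(-17) = 143*(-17) = -2431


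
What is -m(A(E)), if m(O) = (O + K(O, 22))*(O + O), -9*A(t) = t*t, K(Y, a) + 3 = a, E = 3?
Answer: 36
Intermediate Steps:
K(Y, a) = -3 + a
A(t) = -t**2/9 (A(t) = -t*t/9 = -t**2/9)
m(O) = 2*O*(19 + O) (m(O) = (O + (-3 + 22))*(O + O) = (O + 19)*(2*O) = (19 + O)*(2*O) = 2*O*(19 + O))
-m(A(E)) = -2*(-1/9*3**2)*(19 - 1/9*3**2) = -2*(-1/9*9)*(19 - 1/9*9) = -2*(-1)*(19 - 1) = -2*(-1)*18 = -1*(-36) = 36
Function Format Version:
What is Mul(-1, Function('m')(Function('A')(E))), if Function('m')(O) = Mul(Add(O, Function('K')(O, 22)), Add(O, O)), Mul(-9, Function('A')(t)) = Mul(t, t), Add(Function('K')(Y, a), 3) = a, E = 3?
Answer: 36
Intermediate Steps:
Function('K')(Y, a) = Add(-3, a)
Function('A')(t) = Mul(Rational(-1, 9), Pow(t, 2)) (Function('A')(t) = Mul(Rational(-1, 9), Mul(t, t)) = Mul(Rational(-1, 9), Pow(t, 2)))
Function('m')(O) = Mul(2, O, Add(19, O)) (Function('m')(O) = Mul(Add(O, Add(-3, 22)), Add(O, O)) = Mul(Add(O, 19), Mul(2, O)) = Mul(Add(19, O), Mul(2, O)) = Mul(2, O, Add(19, O)))
Mul(-1, Function('m')(Function('A')(E))) = Mul(-1, Mul(2, Mul(Rational(-1, 9), Pow(3, 2)), Add(19, Mul(Rational(-1, 9), Pow(3, 2))))) = Mul(-1, Mul(2, Mul(Rational(-1, 9), 9), Add(19, Mul(Rational(-1, 9), 9)))) = Mul(-1, Mul(2, -1, Add(19, -1))) = Mul(-1, Mul(2, -1, 18)) = Mul(-1, -36) = 36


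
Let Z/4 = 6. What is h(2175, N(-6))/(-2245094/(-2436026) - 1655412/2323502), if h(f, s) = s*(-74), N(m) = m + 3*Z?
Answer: -6910995876606492/295963431619 ≈ -23351.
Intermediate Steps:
Z = 24 (Z = 4*6 = 24)
N(m) = 72 + m (N(m) = m + 3*24 = m + 72 = 72 + m)
h(f, s) = -74*s
h(2175, N(-6))/(-2245094/(-2436026) - 1655412/2323502) = (-74*(72 - 6))/(-2245094/(-2436026) - 1655412/2323502) = (-74*66)/(-2245094*(-1/2436026) - 1655412*1/2323502) = -4884/(1122547/1218013 - 827706/1161751) = -4884/295963431619/1415027820763 = -4884*1415027820763/295963431619 = -6910995876606492/295963431619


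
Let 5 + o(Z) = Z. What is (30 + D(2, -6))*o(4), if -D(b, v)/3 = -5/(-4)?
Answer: -105/4 ≈ -26.250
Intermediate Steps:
o(Z) = -5 + Z
D(b, v) = -15/4 (D(b, v) = -(-15)/(-4) = -(-15)*(-1)/4 = -3*5/4 = -15/4)
(30 + D(2, -6))*o(4) = (30 - 15/4)*(-5 + 4) = (105/4)*(-1) = -105/4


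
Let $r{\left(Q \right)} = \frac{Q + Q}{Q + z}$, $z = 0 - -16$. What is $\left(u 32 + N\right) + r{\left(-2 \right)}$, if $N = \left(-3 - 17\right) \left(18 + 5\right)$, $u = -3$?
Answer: $- \frac{3894}{7} \approx -556.29$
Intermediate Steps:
$z = 16$ ($z = 0 + 16 = 16$)
$N = -460$ ($N = \left(-20\right) 23 = -460$)
$r{\left(Q \right)} = \frac{2 Q}{16 + Q}$ ($r{\left(Q \right)} = \frac{Q + Q}{Q + 16} = \frac{2 Q}{16 + Q}$)
$\left(u 32 + N\right) + r{\left(-2 \right)} = \left(\left(-3\right) 32 - 460\right) + 2 \left(-2\right) \frac{1}{16 - 2} = \left(-96 - 460\right) + 2 \left(-2\right) \frac{1}{14} = -556 + 2 \left(-2\right) \frac{1}{14} = -556 - \frac{2}{7} = - \frac{3894}{7}$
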